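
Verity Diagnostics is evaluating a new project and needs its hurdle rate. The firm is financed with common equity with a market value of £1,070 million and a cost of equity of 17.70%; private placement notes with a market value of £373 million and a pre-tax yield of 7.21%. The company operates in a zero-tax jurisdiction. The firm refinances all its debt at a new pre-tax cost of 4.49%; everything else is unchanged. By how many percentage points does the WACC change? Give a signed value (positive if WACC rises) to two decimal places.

-0.70 pp

Current WACC:
Total capital V = 1070 + 373 = 1443.
Equity: weight = 1070/1443 = 0.7415; cost = 17.7%.
Private placement notes: weight = 373/1443 = 0.2585; after-tax cost = 7.21% × (1 − 0%) = 7.2100%.
WACC = 0.7415 × 17.7000% + 0.2585 × 7.2100% = 14.9884%.
After the change:
Total capital V = 1070 + 373 = 1443.
Equity: weight = 1070/1443 = 0.7415; cost = 17.7%.
Private placement notes: weight = 373/1443 = 0.2585; after-tax cost = 4.49% × (1 − 0%) = 4.4900%.
WACC = 0.7415 × 17.7000% + 0.2585 × 4.4900% = 14.2854%.
Change in WACC = 14.2854% − 14.9884% = -0.7031 pp.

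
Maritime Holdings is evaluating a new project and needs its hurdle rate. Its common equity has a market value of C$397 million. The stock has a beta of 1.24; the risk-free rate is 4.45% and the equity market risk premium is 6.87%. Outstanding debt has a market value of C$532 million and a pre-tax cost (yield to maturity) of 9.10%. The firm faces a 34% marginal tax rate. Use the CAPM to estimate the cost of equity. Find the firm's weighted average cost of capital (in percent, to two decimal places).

Cost of equity via CAPM: Re = 4.45% + 1.24 × 6.87% = 12.9688%.
Total capital V = 397 + 532 = 929.
Equity: weight = 397/929 = 0.4273; cost = 12.9688%.
Debt: weight = 532/929 = 0.5727; after-tax cost = 9.1% × (1 − 34%) = 6.0060%.
WACC = 0.4273 × 12.9688% + 0.5727 × 6.0060% = 8.9815%.

8.98%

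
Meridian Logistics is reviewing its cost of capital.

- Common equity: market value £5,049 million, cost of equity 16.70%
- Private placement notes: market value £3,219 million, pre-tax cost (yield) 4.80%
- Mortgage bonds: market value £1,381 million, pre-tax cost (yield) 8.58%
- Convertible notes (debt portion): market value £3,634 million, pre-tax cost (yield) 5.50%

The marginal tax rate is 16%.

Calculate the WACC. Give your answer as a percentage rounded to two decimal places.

9.34%

Total capital V = 5049 + 3219 + 1381 + 3634 = 13283.
Equity: weight = 5049/13283 = 0.3801; cost = 16.7%.
Private placement notes: weight = 3219/13283 = 0.2423; after-tax cost = 4.8% × (1 − 16%) = 4.0320%.
Mortgage bonds: weight = 1381/13283 = 0.1040; after-tax cost = 8.58% × (1 − 16%) = 7.2072%.
Convertible notes (debt portion): weight = 3634/13283 = 0.2736; after-tax cost = 5.5% × (1 − 16%) = 4.6200%.
WACC = 0.3801 × 16.7000% + 0.2423 × 4.0320% + 0.1040 × 7.2072% + 0.2736 × 4.6200% = 9.3382%.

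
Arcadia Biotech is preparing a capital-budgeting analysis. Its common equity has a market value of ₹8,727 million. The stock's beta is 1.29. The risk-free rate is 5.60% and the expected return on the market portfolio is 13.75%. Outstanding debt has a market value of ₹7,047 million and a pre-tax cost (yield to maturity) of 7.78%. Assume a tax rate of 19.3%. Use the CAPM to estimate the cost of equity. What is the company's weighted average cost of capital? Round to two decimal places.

Market risk premium = 13.75% − 5.6% = 8.15%.
Cost of equity via CAPM: Re = 5.6% + 1.29 × 8.15% = 16.1135%.
Total capital V = 8727 + 7047 = 15774.
Equity: weight = 8727/15774 = 0.5533; cost = 16.1135%.
Debt: weight = 7047/15774 = 0.4467; after-tax cost = 7.78% × (1 − 19.3%) = 6.2785%.
WACC = 0.5533 × 16.1135% + 0.4467 × 6.2785% = 11.7197%.

11.72%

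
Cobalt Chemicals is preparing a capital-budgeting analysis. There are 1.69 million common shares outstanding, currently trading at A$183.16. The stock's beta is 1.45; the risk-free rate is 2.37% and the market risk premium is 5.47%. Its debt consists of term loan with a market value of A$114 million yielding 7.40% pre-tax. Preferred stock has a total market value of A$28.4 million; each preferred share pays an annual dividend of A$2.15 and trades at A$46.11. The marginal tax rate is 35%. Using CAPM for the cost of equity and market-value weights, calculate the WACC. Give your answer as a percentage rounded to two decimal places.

Cost of equity via CAPM: Re = 2.37% + 1.45 × 5.47% = 10.3015%.
Cost of preferred: Rp = 2.15 / 46.11 = 4.6628%.
Market value of equity E = 183.16 × 1.69m = 309.5404m.
Total capital V = 309.5404 + 28.4 + 114 = 451.9404.
Equity: weight = 309.5404/451.9404 = 0.6849; cost = 10.3015%.
Preferred: weight = 28.4/451.9404 = 0.0628; cost = 4.6628%.
Term loan: weight = 114/451.9404 = 0.2522; after-tax cost = 7.4% × (1 − 35%) = 4.8100%.
WACC = 0.6849 × 10.3015% + 0.0628 × 4.6628% + 0.2522 × 4.8100% = 8.5620%.

8.56%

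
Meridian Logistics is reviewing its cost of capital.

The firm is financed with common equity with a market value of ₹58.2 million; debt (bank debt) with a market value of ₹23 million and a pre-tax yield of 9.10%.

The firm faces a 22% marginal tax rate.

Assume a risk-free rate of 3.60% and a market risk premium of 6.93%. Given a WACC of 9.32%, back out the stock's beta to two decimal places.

0.95

Total capital V = 58.2 + 23 = 81.2.
Equity weight = 58.2/81.2 = 0.7167.
Bank debt weight = 23/81.2 = 0.2833.
Debt contribution = 0.2833 × 9.1% × (1 − 22%) = 2.0105%.
Required equity contribution = 9.32% − 2.0105% = 7.3095%  ⇒  Re = 10.1981%.
CAPM: 10.1981% = 3.6% + β × 6.93%  ⇒  β = 0.9521.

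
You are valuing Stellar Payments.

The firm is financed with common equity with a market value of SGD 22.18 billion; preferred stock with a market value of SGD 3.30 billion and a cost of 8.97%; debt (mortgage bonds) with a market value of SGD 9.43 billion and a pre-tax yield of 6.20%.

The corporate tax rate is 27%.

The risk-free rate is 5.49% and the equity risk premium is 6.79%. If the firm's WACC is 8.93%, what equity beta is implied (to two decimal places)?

Total capital V = 22.18 + 3.3 + 9.43 = 34.91.
Equity weight = 22.18/34.91 = 0.6353.
Preferred weight = 3.3/34.91 = 0.0945.
Mortgage bonds weight = 9.43/34.91 = 0.2701.
Debt contribution = 0.2701 × 6.2% × (1 − 27%) = 1.2226%.
Preferred contribution = 0.0945 × 8.97% = 0.8479%.
Required equity contribution = 8.93% − 2.0705% = 6.8595%  ⇒  Re = 10.7964%.
CAPM: 10.7964% = 5.49% + β × 6.79%  ⇒  β = 0.7815.

0.78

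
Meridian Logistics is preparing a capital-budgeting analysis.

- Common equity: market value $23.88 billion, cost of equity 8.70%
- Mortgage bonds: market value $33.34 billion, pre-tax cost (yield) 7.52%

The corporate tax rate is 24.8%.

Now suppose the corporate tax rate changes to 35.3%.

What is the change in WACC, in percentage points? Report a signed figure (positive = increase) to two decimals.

Current WACC:
Total capital V = 23.88 + 33.34 = 57.22.
Equity: weight = 23.88/57.22 = 0.4173; cost = 8.7%.
Mortgage bonds: weight = 33.34/57.22 = 0.5827; after-tax cost = 7.52% × (1 − 24.8%) = 5.6550%.
WACC = 0.4173 × 8.7000% + 0.5827 × 5.6550% = 6.9258%.
After the change:
Total capital V = 23.88 + 33.34 = 57.22.
Equity: weight = 23.88/57.22 = 0.4173; cost = 8.7%.
Mortgage bonds: weight = 33.34/57.22 = 0.5827; after-tax cost = 7.52% × (1 − 35.3%) = 4.8654%.
WACC = 0.4173 × 8.7000% + 0.5827 × 4.8654% = 6.4657%.
Change in WACC = 6.4657% − 6.9258% = -0.4601 pp.

-0.46 pp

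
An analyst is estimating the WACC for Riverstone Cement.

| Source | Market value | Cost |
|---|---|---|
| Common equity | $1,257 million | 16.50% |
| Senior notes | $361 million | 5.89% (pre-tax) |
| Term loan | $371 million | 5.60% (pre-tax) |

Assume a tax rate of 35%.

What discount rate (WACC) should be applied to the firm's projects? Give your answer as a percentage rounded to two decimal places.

Total capital V = 1257 + 361 + 371 = 1989.
Equity: weight = 1257/1989 = 0.6320; cost = 16.5%.
Senior notes: weight = 361/1989 = 0.1815; after-tax cost = 5.89% × (1 − 35%) = 3.8285%.
Term loan: weight = 371/1989 = 0.1865; after-tax cost = 5.6% × (1 − 35%) = 3.6400%.
WACC = 0.6320 × 16.5000% + 0.1815 × 3.8285% + 0.1865 × 3.6400% = 11.8014%.

11.80%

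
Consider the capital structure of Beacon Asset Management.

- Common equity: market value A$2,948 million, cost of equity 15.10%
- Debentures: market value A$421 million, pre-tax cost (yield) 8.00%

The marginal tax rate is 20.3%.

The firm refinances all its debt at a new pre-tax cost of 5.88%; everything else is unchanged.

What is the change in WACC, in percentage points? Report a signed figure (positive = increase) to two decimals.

-0.21 pp

Current WACC:
Total capital V = 2948 + 421 = 3369.
Equity: weight = 2948/3369 = 0.8750; cost = 15.1%.
Debentures: weight = 421/3369 = 0.1250; after-tax cost = 8% × (1 − 20.3%) = 6.3760%.
WACC = 0.8750 × 15.1000% + 0.1250 × 6.3760% = 14.0098%.
After the change:
Total capital V = 2948 + 421 = 3369.
Equity: weight = 2948/3369 = 0.8750; cost = 15.1%.
Debentures: weight = 421/3369 = 0.1250; after-tax cost = 5.88% × (1 − 20.3%) = 4.6864%.
WACC = 0.8750 × 15.1000% + 0.1250 × 4.6864% = 13.7987%.
Change in WACC = 13.7987% − 14.0098% = -0.2111 pp.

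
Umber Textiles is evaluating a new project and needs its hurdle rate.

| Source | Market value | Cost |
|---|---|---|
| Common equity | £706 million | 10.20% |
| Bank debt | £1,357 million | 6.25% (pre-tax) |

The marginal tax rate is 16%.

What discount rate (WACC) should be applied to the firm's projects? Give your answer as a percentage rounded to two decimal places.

6.94%

Total capital V = 706 + 1357 = 2063.
Equity: weight = 706/2063 = 0.3422; cost = 10.2%.
Bank debt: weight = 1357/2063 = 0.6578; after-tax cost = 6.25% × (1 − 16%) = 5.2500%.
WACC = 0.3422 × 10.2000% + 0.6578 × 5.2500% = 6.9440%.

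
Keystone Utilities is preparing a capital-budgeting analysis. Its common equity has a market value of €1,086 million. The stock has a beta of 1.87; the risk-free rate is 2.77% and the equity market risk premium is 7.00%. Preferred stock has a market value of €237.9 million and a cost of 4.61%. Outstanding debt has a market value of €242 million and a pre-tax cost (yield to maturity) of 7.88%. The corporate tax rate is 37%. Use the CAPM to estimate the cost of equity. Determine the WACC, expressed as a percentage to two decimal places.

Cost of equity via CAPM: Re = 2.77% + 1.87 × 7.0% = 15.8600%.
Total capital V = 1086 + 237.9 + 242 = 1565.9.
Equity: weight = 1086/1565.9 = 0.6935; cost = 15.86%.
Preferred: weight = 237.9/1565.9 = 0.1519; cost = 4.61%.
Debt: weight = 242/1565.9 = 0.1545; after-tax cost = 7.88% × (1 − 37%) = 4.9644%.
WACC = 0.6935 × 15.8600% + 0.1519 × 4.6100% + 0.1545 × 4.9644% = 12.4670%.

12.47%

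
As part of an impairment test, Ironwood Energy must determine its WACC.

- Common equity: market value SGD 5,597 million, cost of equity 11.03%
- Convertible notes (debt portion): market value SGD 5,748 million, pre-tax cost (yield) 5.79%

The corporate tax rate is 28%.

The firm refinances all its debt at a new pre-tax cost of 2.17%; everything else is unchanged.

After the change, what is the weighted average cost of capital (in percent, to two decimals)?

After the change:
Total capital V = 5597 + 5748 = 11345.
Equity: weight = 5597/11345 = 0.4933; cost = 11.03%.
Convertible notes (debt portion): weight = 5748/11345 = 0.5067; after-tax cost = 2.17% × (1 − 28%) = 1.5624%.
WACC = 0.4933 × 11.0300% + 0.5067 × 1.5624% = 6.2332%.

6.23%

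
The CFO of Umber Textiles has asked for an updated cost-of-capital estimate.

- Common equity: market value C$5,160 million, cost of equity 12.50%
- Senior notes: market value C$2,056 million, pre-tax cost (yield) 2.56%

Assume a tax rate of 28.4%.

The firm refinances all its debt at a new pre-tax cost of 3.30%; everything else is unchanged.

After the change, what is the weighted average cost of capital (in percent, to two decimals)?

After the change:
Total capital V = 5160 + 2056 = 7216.
Equity: weight = 5160/7216 = 0.7151; cost = 12.5%.
Senior notes: weight = 2056/7216 = 0.2849; after-tax cost = 3.3% × (1 − 28.4%) = 2.3628%.
WACC = 0.7151 × 12.5000% + 0.2849 × 2.3628% = 9.6117%.

9.61%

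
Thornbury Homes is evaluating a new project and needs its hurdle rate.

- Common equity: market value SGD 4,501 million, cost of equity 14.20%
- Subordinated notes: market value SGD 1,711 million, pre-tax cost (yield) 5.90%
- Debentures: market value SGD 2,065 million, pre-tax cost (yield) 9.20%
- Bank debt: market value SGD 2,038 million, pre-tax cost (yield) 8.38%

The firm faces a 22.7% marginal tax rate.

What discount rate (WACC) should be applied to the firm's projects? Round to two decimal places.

9.66%

Total capital V = 4501 + 1711 + 2065 + 2038 = 10315.
Equity: weight = 4501/10315 = 0.4364; cost = 14.2%.
Subordinated notes: weight = 1711/10315 = 0.1659; after-tax cost = 5.9% × (1 − 22.7%) = 4.5607%.
Debentures: weight = 2065/10315 = 0.2002; after-tax cost = 9.2% × (1 − 22.7%) = 7.1116%.
Bank debt: weight = 2038/10315 = 0.1976; after-tax cost = 8.38% × (1 − 22.7%) = 6.4777%.
WACC = 0.4364 × 14.2000% + 0.1659 × 4.5607% + 0.2002 × 7.1116% + 0.1976 × 6.4777% = 9.6563%.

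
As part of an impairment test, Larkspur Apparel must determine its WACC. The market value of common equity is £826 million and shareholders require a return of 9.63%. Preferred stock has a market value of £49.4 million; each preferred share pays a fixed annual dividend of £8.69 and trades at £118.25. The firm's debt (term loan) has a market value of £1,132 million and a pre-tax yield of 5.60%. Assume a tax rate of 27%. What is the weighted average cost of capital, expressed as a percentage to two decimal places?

Cost of preferred: Rp = 8.69 / 118.25 = 7.3488%.
Total capital V = 826 + 49.4 + 1132 = 2007.4.
Equity: weight = 826/2007.4 = 0.4115; cost = 9.63%.
Preferred: weight = 49.4/2007.4 = 0.0246; cost = 7.3488%.
Term loan: weight = 1132/2007.4 = 0.5639; after-tax cost = 5.6% × (1 − 27%) = 4.0880%.
WACC = 0.4115 × 9.6300% + 0.0246 × 7.3488% + 0.5639 × 4.0880% = 6.4487%.

6.45%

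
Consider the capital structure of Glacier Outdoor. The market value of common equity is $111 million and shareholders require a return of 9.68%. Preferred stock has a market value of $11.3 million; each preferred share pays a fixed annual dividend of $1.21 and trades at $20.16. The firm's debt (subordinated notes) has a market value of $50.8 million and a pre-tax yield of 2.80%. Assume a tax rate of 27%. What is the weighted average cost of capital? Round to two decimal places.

Cost of preferred: Rp = 1.21 / 20.16 = 6.0020%.
Total capital V = 111 + 11.3 + 50.8 = 173.1.
Equity: weight = 111/173.1 = 0.6412; cost = 9.68%.
Preferred: weight = 11.3/173.1 = 0.0653; cost = 6.002%.
Subordinated notes: weight = 50.8/173.1 = 0.2935; after-tax cost = 2.8% × (1 − 27%) = 2.0440%.
WACC = 0.6412 × 9.6800% + 0.0653 × 6.0020% + 0.2935 × 2.0440% = 7.1989%.

7.20%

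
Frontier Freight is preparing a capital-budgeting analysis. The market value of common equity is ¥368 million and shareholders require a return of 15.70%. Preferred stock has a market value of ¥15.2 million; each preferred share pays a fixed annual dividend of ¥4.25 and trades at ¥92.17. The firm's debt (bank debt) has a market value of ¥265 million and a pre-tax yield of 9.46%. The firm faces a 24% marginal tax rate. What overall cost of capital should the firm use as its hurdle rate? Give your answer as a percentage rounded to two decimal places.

11.96%

Cost of preferred: Rp = 4.25 / 92.17 = 4.6110%.
Total capital V = 368 + 15.2 + 265 = 648.2.
Equity: weight = 368/648.2 = 0.5677; cost = 15.7%.
Preferred: weight = 15.2/648.2 = 0.0234; cost = 4.611%.
Bank debt: weight = 265/648.2 = 0.4088; after-tax cost = 9.46% × (1 − 24%) = 7.1896%.
WACC = 0.5677 × 15.7000% + 0.0234 × 4.6110% + 0.4088 × 7.1896% = 11.9607%.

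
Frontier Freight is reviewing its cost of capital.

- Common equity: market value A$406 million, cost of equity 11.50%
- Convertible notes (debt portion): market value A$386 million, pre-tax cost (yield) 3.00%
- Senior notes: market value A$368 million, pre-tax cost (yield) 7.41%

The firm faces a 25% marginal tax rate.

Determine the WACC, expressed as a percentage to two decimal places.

Total capital V = 406 + 386 + 368 = 1160.
Equity: weight = 406/1160 = 0.3500; cost = 11.5%.
Convertible notes (debt portion): weight = 386/1160 = 0.3328; after-tax cost = 3% × (1 − 25%) = 2.2500%.
Senior notes: weight = 368/1160 = 0.3172; after-tax cost = 7.41% × (1 − 25%) = 5.5575%.
WACC = 0.3500 × 11.5000% + 0.3328 × 2.2500% + 0.3172 × 5.5575% = 6.5368%.

6.54%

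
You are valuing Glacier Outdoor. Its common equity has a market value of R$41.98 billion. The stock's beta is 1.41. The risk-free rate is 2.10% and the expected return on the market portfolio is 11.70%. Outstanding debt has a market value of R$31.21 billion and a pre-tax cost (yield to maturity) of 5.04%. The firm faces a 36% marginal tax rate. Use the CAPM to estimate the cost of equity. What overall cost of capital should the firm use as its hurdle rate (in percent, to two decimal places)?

10.34%

Market risk premium = 11.7% − 2.1% = 9.6%.
Cost of equity via CAPM: Re = 2.1% + 1.41 × 9.6% = 15.6360%.
Total capital V = 41.98 + 31.21 = 73.19.
Equity: weight = 41.98/73.19 = 0.5736; cost = 15.636%.
Debt: weight = 31.21/73.19 = 0.4264; after-tax cost = 5.04% × (1 − 36%) = 3.2256%.
WACC = 0.5736 × 15.6360% + 0.4264 × 3.2256% = 10.3439%.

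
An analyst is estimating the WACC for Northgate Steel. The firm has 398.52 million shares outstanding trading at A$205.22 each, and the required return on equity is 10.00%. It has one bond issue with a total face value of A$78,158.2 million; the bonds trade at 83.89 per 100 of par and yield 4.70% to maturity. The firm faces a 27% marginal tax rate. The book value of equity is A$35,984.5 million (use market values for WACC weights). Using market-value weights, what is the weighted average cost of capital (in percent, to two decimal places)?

Market value of equity E = 205.22 × 398.52m = 81784.2744m. Market value of debt D = 78158.2m × 83.89/100 = 65566.91398m.
Total capital V = 81784.2744 + 65566.91398 = 147351.18838.
Equity: weight = 81784.2744/147351.18838 = 0.5550; cost = 10%.
Bonds outstanding: weight = 65566.91398/147351.18838 = 0.4450; after-tax cost = 4.7% × (1 − 27%) = 3.4310%.
WACC = 0.5550 × 10.0000% + 0.4450 × 3.4310% = 7.0770%.

7.08%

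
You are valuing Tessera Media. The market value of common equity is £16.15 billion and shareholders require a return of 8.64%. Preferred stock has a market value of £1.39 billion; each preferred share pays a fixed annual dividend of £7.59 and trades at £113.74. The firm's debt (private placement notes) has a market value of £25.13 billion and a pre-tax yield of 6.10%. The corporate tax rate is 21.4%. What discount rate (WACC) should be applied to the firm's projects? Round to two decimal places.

6.31%

Cost of preferred: Rp = 7.59 / 113.74 = 6.6731%.
Total capital V = 16.15 + 1.39 + 25.13 = 42.67.
Equity: weight = 16.15/42.67 = 0.3785; cost = 8.64%.
Preferred: weight = 1.39/42.67 = 0.0326; cost = 6.6731%.
Private placement notes: weight = 25.13/42.67 = 0.5889; after-tax cost = 6.1% × (1 − 21.4%) = 4.7946%.
WACC = 0.3785 × 8.6400% + 0.0326 × 6.6731% + 0.5889 × 4.7946% = 6.3112%.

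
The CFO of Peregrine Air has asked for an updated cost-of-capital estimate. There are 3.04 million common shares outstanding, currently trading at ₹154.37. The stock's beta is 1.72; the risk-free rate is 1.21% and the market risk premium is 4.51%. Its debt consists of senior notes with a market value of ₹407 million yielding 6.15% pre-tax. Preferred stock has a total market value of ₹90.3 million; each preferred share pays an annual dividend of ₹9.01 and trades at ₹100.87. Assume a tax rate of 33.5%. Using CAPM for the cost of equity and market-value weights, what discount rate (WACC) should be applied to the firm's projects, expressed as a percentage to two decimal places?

Cost of equity via CAPM: Re = 1.21% + 1.72 × 4.51% = 8.9672%.
Cost of preferred: Rp = 9.01 / 100.87 = 8.9323%.
Market value of equity E = 154.37 × 3.04m = 469.2848m.
Total capital V = 469.2848 + 90.3 + 407 = 966.5848.
Equity: weight = 469.2848/966.5848 = 0.4855; cost = 8.9672%.
Preferred: weight = 90.3/966.5848 = 0.0934; cost = 8.9323%.
Senior notes: weight = 407/966.5848 = 0.4211; after-tax cost = 6.15% × (1 − 33.5%) = 4.0898%.
WACC = 0.4855 × 8.9672% + 0.0934 × 8.9323% + 0.4211 × 4.0898% = 6.9102%.

6.91%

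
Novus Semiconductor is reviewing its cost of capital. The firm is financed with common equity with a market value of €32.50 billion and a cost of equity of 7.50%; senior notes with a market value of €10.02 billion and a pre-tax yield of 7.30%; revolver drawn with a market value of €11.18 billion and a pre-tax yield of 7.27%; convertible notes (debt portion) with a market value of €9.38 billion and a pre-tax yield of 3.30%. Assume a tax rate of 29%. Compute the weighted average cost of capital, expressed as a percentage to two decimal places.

Total capital V = 32.5 + 10.02 + 11.18 + 9.38 = 63.08.
Equity: weight = 32.5/63.08 = 0.5152; cost = 7.5%.
Senior notes: weight = 10.02/63.08 = 0.1588; after-tax cost = 7.3% × (1 − 29%) = 5.1830%.
Revolver drawn: weight = 11.18/63.08 = 0.1772; after-tax cost = 7.27% × (1 − 29%) = 5.1617%.
Convertible notes (debt portion): weight = 9.38/63.08 = 0.1487; after-tax cost = 3.3% × (1 − 29%) = 2.3430%.
WACC = 0.5152 × 7.5000% + 0.1588 × 5.1830% + 0.1772 × 5.1617% + 0.1487 × 2.3430% = 5.9507%.

5.95%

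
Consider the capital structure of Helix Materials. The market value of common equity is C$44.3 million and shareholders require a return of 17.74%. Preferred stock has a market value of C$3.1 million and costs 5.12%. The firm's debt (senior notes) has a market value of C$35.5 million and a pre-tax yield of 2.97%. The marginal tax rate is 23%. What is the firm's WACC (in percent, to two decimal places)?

Total capital V = 44.3 + 3.1 + 35.5 = 82.9.
Equity: weight = 44.3/82.9 = 0.5344; cost = 17.74%.
Preferred: weight = 3.1/82.9 = 0.0374; cost = 5.12%.
Senior notes: weight = 35.5/82.9 = 0.4282; after-tax cost = 2.97% × (1 − 23%) = 2.2869%.
WACC = 0.5344 × 17.7400% + 0.0374 × 5.1200% + 0.4282 × 2.2869% = 10.6507%.

10.65%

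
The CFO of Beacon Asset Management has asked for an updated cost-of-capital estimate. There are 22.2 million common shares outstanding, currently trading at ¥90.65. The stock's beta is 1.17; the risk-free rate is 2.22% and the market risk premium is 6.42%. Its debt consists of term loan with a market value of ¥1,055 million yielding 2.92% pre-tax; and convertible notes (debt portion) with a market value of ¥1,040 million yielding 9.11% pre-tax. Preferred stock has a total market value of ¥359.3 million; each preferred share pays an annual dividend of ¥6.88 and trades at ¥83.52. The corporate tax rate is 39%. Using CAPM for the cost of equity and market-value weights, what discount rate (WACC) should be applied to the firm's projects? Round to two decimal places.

Cost of equity via CAPM: Re = 2.22% + 1.17 × 6.42% = 9.7314%.
Cost of preferred: Rp = 6.88 / 83.52 = 8.2375%.
Market value of equity E = 90.65 × 22.2m = 2012.43m.
Total capital V = 2012.43 + 359.3 + 1055 + 1040 = 4466.73.
Equity: weight = 2012.43/4466.73 = 0.4505; cost = 9.7314%.
Preferred: weight = 359.3/4466.73 = 0.0804; cost = 8.2375%.
Term loan: weight = 1055/4466.73 = 0.2362; after-tax cost = 2.92% × (1 − 39%) = 1.7812%.
Convertible notes (debt portion): weight = 1040/4466.73 = 0.2328; after-tax cost = 9.11% × (1 − 39%) = 5.5571%.
WACC = 0.4505 × 9.7314% + 0.0804 × 8.2375% + 0.2362 × 1.7812% + 0.2328 × 5.5571% = 6.7616%.

6.76%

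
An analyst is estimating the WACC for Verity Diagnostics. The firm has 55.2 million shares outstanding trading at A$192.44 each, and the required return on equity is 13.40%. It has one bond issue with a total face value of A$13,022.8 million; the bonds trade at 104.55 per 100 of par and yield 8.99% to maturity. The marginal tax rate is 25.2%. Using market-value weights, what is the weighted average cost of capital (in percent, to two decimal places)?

9.65%

Market value of equity E = 192.44 × 55.2m = 10622.688m. Market value of debt D = 13022.8m × 104.55/100 = 13615.3374m.
Total capital V = 10622.688 + 13615.3374 = 24238.0254.
Equity: weight = 10622.688/24238.0254 = 0.4383; cost = 13.4%.
Bonds outstanding: weight = 13615.3374/24238.0254 = 0.5617; after-tax cost = 8.99% × (1 − 25.2%) = 6.7245%.
WACC = 0.4383 × 13.4000% + 0.5617 × 6.7245% = 9.6502%.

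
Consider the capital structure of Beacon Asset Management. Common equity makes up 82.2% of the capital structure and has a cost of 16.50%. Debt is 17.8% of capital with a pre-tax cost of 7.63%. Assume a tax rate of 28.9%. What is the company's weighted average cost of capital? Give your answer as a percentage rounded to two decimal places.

14.53%

After-tax cost of debt = 7.63% × (1 − 28.9%) = 5.4249%.
WACC = 0.822 × 16.5000% + 0.178 × 5.4249% = 14.5286%.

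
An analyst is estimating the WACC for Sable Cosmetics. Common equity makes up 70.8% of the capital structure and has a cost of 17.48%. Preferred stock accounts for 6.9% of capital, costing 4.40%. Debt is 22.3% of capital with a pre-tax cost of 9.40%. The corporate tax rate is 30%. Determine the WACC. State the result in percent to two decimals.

14.15%

After-tax cost of debt = 9.4% × (1 − 30%) = 6.5800%.
WACC = 0.708 × 17.4800% + 0.069 × 4.4000% + 0.223 × 6.5800% = 14.1468%.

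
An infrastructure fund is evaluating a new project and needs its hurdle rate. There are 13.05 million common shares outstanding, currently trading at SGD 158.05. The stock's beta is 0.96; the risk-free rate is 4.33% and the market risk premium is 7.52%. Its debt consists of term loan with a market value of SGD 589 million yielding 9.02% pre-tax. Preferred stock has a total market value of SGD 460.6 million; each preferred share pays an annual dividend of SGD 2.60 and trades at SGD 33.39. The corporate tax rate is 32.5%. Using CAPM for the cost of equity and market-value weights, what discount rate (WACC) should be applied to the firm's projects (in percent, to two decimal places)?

9.96%

Cost of equity via CAPM: Re = 4.33% + 0.96 × 7.52% = 11.5492%.
Cost of preferred: Rp = 2.6 / 33.39 = 7.7868%.
Market value of equity E = 158.05 × 13.05m = 2062.5525m.
Total capital V = 2062.5525 + 460.6 + 589 = 3112.1525.
Equity: weight = 2062.5525/3112.1525 = 0.6627; cost = 11.5492%.
Preferred: weight = 460.6/3112.1525 = 0.1480; cost = 7.7868%.
Term loan: weight = 589/3112.1525 = 0.1893; after-tax cost = 9.02% × (1 − 32.5%) = 6.0885%.
WACC = 0.6627 × 11.5492% + 0.1480 × 7.7868% + 0.1893 × 6.0885% = 9.9589%.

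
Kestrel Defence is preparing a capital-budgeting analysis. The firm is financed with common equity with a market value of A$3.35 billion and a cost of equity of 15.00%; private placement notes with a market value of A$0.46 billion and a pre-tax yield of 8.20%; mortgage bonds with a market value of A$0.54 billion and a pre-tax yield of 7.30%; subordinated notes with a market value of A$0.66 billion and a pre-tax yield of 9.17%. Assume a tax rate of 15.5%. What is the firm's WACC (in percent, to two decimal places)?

12.35%

Total capital V = 3.35 + 0.46 + 0.54 + 0.66 = 5.01.
Equity: weight = 3.35/5.01 = 0.6687; cost = 15%.
Private placement notes: weight = 0.46/5.01 = 0.0918; after-tax cost = 8.2% × (1 − 15.5%) = 6.9290%.
Mortgage bonds: weight = 0.54/5.01 = 0.1078; after-tax cost = 7.3% × (1 − 15.5%) = 6.1685%.
Subordinated notes: weight = 0.66/5.01 = 0.1317; after-tax cost = 9.17% × (1 − 15.5%) = 7.7486%.
WACC = 0.6687 × 15.0000% + 0.0918 × 6.9290% + 0.1078 × 6.1685% + 0.1317 × 7.7486% = 12.3518%.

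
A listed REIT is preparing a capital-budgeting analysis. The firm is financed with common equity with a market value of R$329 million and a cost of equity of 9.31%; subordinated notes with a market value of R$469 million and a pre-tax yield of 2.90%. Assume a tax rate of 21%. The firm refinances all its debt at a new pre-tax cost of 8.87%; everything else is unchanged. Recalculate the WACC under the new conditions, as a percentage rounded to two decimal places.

After the change:
Total capital V = 329 + 469 = 798.
Equity: weight = 329/798 = 0.4123; cost = 9.31%.
Subordinated notes: weight = 469/798 = 0.5877; after-tax cost = 8.87% × (1 − 21%) = 7.0073%.
WACC = 0.4123 × 9.3100% + 0.5877 × 7.0073% = 7.9567%.

7.96%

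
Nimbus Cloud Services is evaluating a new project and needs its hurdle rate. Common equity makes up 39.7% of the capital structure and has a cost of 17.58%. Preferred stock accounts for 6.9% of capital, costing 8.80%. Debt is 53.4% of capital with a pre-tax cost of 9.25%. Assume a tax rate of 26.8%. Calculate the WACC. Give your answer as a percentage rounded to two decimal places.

11.20%

After-tax cost of debt = 9.25% × (1 − 26.8%) = 6.7710%.
WACC = 0.397 × 17.5800% + 0.069 × 8.8000% + 0.534 × 6.7710% = 11.2022%.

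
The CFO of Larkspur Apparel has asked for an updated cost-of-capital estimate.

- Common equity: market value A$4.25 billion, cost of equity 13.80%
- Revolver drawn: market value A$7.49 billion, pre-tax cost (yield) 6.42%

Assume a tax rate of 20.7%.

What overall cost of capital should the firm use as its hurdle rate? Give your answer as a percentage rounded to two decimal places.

8.24%

Total capital V = 4.25 + 7.49 = 11.74.
Equity: weight = 4.25/11.74 = 0.3620; cost = 13.8%.
Revolver drawn: weight = 7.49/11.74 = 0.6380; after-tax cost = 6.42% × (1 − 20.7%) = 5.0911%.
WACC = 0.3620 × 13.8000% + 0.6380 × 5.0911% = 8.2438%.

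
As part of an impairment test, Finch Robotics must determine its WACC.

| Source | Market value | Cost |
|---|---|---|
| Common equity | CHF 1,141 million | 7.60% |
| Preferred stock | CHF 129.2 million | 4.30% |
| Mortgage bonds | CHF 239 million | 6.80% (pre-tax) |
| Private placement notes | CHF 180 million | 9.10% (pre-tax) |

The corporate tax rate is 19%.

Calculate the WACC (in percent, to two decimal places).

7.03%

Total capital V = 1141 + 129.2 + 239 + 180 = 1689.2.
Equity: weight = 1141/1689.2 = 0.6755; cost = 7.6%.
Preferred: weight = 129.2/1689.2 = 0.0765; cost = 4.3%.
Mortgage bonds: weight = 239/1689.2 = 0.1415; after-tax cost = 6.8% × (1 − 19%) = 5.5080%.
Private placement notes: weight = 180/1689.2 = 0.1066; after-tax cost = 9.1% × (1 − 19%) = 7.3710%.
WACC = 0.6755 × 7.6000% + 0.0765 × 4.3000% + 0.1415 × 5.5080% + 0.1066 × 7.3710% = 7.0272%.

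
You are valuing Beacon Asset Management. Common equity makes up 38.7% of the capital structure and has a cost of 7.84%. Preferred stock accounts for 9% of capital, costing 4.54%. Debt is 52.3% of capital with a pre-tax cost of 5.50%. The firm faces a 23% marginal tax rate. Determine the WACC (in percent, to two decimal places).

After-tax cost of debt = 5.5% × (1 − 23%) = 4.2350%.
WACC = 0.387 × 7.8400% + 0.090 × 4.5400% + 0.523 × 4.2350% = 5.6576%.

5.66%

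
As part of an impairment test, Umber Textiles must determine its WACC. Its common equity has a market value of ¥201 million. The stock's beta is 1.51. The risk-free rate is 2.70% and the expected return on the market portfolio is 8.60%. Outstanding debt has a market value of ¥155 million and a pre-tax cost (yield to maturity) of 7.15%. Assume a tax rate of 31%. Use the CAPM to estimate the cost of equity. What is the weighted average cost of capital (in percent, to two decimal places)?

8.70%

Market risk premium = 8.6% − 2.7% = 5.9%.
Cost of equity via CAPM: Re = 2.7% + 1.51 × 5.9% = 11.6090%.
Total capital V = 201 + 155 = 356.
Equity: weight = 201/356 = 0.5646; cost = 11.609%.
Debt: weight = 155/356 = 0.4354; after-tax cost = 7.15% × (1 − 31%) = 4.9335%.
WACC = 0.5646 × 11.6090% + 0.4354 × 4.9335% = 8.7025%.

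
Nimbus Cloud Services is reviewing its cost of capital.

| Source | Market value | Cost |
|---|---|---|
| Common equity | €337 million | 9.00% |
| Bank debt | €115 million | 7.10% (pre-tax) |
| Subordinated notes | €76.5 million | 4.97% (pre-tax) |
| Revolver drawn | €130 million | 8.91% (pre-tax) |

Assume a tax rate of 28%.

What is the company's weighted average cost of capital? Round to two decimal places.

7.18%

Total capital V = 337 + 115 + 76.5 + 130 = 658.5.
Equity: weight = 337/658.5 = 0.5118; cost = 9%.
Bank debt: weight = 115/658.5 = 0.1746; after-tax cost = 7.1% × (1 − 28%) = 5.1120%.
Subordinated notes: weight = 76.5/658.5 = 0.1162; after-tax cost = 4.97% × (1 − 28%) = 3.5784%.
Revolver drawn: weight = 130/658.5 = 0.1974; after-tax cost = 8.91% × (1 − 28%) = 6.4152%.
WACC = 0.5118 × 9.0000% + 0.1746 × 5.1120% + 0.1162 × 3.5784% + 0.1974 × 6.4152% = 7.1809%.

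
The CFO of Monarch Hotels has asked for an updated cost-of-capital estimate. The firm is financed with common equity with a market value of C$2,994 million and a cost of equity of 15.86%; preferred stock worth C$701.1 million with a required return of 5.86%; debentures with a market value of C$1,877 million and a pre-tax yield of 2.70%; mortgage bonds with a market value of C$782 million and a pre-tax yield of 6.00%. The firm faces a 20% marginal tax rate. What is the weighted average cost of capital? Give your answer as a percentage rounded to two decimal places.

9.35%

Total capital V = 2994 + 701.1 + 1877 + 782 = 6354.1.
Equity: weight = 2994/6354.1 = 0.4712; cost = 15.86%.
Preferred: weight = 701.1/6354.1 = 0.1103; cost = 5.86%.
Debentures: weight = 1877/6354.1 = 0.2954; after-tax cost = 2.7% × (1 − 20%) = 2.1600%.
Mortgage bonds: weight = 782/6354.1 = 0.1231; after-tax cost = 6% × (1 − 20%) = 4.8000%.
WACC = 0.4712 × 15.8600% + 0.1103 × 5.8600% + 0.2954 × 2.1600% + 0.1231 × 4.8000% = 9.3485%.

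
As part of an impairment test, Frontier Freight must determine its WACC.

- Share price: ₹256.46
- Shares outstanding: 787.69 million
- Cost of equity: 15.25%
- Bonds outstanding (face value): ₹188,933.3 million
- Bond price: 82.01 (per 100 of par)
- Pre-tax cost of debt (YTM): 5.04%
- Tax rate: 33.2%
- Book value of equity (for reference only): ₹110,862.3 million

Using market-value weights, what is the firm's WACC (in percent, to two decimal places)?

Market value of equity E = 256.46 × 787.69m = 202010.9774m. Market value of debt D = 188933.3m × 82.01/100 = 154944.19933m.
Total capital V = 202010.9774 + 154944.19933 = 356955.17673.
Equity: weight = 202010.9774/356955.17673 = 0.5659; cost = 15.25%.
Bonds outstanding: weight = 154944.19933/356955.17673 = 0.4341; after-tax cost = 5.04% × (1 − 33.2%) = 3.3667%.
WACC = 0.5659 × 15.2500% + 0.4341 × 3.3667% = 10.0918%.

10.09%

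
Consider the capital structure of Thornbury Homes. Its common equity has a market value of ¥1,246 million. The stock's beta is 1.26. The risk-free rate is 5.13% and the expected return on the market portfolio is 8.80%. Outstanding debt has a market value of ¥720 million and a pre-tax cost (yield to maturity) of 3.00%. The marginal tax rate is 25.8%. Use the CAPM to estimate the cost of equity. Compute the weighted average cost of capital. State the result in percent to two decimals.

7.00%

Market risk premium = 8.8% − 5.13% = 3.67%.
Cost of equity via CAPM: Re = 5.13% + 1.26 × 3.67% = 9.7542%.
Total capital V = 1246 + 720 = 1966.
Equity: weight = 1246/1966 = 0.6338; cost = 9.7542%.
Debt: weight = 720/1966 = 0.3662; after-tax cost = 3% × (1 − 25.8%) = 2.2260%.
WACC = 0.6338 × 9.7542% + 0.3662 × 2.2260% = 6.9972%.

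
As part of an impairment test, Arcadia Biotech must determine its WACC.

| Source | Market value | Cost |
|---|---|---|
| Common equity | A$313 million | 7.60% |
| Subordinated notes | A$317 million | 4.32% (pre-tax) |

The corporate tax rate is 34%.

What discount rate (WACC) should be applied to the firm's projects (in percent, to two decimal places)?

5.21%

Total capital V = 313 + 317 = 630.
Equity: weight = 313/630 = 0.4968; cost = 7.6%.
Subordinated notes: weight = 317/630 = 0.5032; after-tax cost = 4.32% × (1 − 34%) = 2.8512%.
WACC = 0.4968 × 7.6000% + 0.5032 × 2.8512% = 5.2105%.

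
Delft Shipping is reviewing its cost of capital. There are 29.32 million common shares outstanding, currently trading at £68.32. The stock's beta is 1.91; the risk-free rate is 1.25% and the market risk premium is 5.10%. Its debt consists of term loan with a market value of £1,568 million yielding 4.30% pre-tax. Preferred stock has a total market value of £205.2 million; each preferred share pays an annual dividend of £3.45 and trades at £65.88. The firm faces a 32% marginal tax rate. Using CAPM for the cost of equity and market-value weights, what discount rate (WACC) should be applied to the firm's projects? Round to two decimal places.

Cost of equity via CAPM: Re = 1.25% + 1.91 × 5.1% = 10.9910%.
Cost of preferred: Rp = 3.45 / 65.88 = 5.2368%.
Market value of equity E = 68.32 × 29.32m = 2003.1424m.
Total capital V = 2003.1424 + 205.2 + 1568 = 3776.3424.
Equity: weight = 2003.1424/3776.3424 = 0.5304; cost = 10.991%.
Preferred: weight = 205.2/3776.3424 = 0.0543; cost = 5.2368%.
Term loan: weight = 1568/3776.3424 = 0.4152; after-tax cost = 4.3% × (1 − 32%) = 2.9240%.
WACC = 0.5304 × 10.9910% + 0.0543 × 5.2368% + 0.4152 × 2.9240% = 7.3288%.

7.33%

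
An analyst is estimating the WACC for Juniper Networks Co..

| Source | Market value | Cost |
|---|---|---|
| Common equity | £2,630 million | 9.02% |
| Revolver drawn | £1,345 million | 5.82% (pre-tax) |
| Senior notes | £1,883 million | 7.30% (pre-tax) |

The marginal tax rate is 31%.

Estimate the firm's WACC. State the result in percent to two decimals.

Total capital V = 2630 + 1345 + 1883 = 5858.
Equity: weight = 2630/5858 = 0.4490; cost = 9.02%.
Revolver drawn: weight = 1345/5858 = 0.2296; after-tax cost = 5.82% × (1 − 31%) = 4.0158%.
Senior notes: weight = 1883/5858 = 0.3214; after-tax cost = 7.3% × (1 − 31%) = 5.0370%.
WACC = 0.4490 × 9.0200% + 0.2296 × 4.0158% + 0.3214 × 5.0370% = 6.5907%.

6.59%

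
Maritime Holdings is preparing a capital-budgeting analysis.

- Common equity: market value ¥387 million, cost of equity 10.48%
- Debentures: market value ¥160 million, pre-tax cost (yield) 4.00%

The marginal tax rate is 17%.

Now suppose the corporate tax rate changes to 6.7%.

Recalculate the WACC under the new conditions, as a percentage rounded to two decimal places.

8.51%

After the change:
Total capital V = 387 + 160 = 547.
Equity: weight = 387/547 = 0.7075; cost = 10.48%.
Debentures: weight = 160/547 = 0.2925; after-tax cost = 4% × (1 − 6.7%) = 3.7320%.
WACC = 0.7075 × 10.4800% + 0.2925 × 3.7320% = 8.5062%.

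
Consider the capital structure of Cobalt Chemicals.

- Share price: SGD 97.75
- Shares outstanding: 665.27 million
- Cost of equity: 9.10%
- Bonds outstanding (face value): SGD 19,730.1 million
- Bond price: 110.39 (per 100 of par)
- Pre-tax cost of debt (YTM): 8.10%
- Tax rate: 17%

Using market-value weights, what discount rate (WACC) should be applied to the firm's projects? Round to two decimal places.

8.50%

Market value of equity E = 97.75 × 665.27m = 65030.1425m. Market value of debt D = 19730.1m × 110.39/100 = 21780.05739m.
Total capital V = 65030.1425 + 21780.05739 = 86810.19989.
Equity: weight = 65030.1425/86810.19989 = 0.7491; cost = 9.1%.
Bonds outstanding: weight = 21780.05739/86810.19989 = 0.2509; after-tax cost = 8.1% × (1 − 17%) = 6.7230%.
WACC = 0.7491 × 9.1000% + 0.2509 × 6.7230% = 8.5036%.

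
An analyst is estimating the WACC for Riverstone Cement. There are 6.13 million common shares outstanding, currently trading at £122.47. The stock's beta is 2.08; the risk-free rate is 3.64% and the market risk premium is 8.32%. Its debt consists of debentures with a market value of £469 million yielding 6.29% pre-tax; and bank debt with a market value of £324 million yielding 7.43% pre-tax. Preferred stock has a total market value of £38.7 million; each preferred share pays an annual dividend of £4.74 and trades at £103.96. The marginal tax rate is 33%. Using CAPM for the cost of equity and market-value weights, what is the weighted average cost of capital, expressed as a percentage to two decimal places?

12.32%

Cost of equity via CAPM: Re = 3.64% + 2.08 × 8.32% = 20.9456%.
Cost of preferred: Rp = 4.74 / 103.96 = 4.5594%.
Market value of equity E = 122.47 × 6.13m = 750.7411m.
Total capital V = 750.7411 + 38.7 + 469 + 324 = 1582.4411.
Equity: weight = 750.7411/1582.4411 = 0.4744; cost = 20.9456%.
Preferred: weight = 38.7/1582.4411 = 0.0245; cost = 4.5594%.
Debentures: weight = 469/1582.4411 = 0.2964; after-tax cost = 6.29% × (1 − 33%) = 4.2143%.
Bank debt: weight = 324/1582.4411 = 0.2047; after-tax cost = 7.43% × (1 − 33%) = 4.9781%.
WACC = 0.4744 × 20.9456% + 0.0245 × 4.5594% + 0.2964 × 4.2143% + 0.2047 × 4.9781% = 12.3168%.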